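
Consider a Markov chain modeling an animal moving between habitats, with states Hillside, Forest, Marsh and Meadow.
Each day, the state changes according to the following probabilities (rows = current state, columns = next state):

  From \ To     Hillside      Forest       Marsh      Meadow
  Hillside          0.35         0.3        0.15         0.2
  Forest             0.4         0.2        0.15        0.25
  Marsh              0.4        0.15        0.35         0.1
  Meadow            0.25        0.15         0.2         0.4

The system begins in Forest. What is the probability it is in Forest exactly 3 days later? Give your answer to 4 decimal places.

Propagate the distribution vector 3 days from Forest.
After 0 days: (0.0000, 1.0000, 0.0000, 0.0000)
After 1 day: (0.4000, 0.2000, 0.1500, 0.2500)
After 2 days: (0.3425, 0.2200, 0.1925, 0.2450)
After 3 days: (0.3461, 0.2124, 0.2008, 0.2408)
P(in Forest after 3 days) = 0.2124

0.2124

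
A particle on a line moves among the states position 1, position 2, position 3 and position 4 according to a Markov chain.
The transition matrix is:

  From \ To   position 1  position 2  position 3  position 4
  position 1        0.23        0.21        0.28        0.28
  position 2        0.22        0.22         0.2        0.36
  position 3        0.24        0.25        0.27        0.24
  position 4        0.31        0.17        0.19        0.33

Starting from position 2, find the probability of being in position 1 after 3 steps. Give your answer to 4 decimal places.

0.2548

Propagate the distribution vector 3 steps from position 2.
After 0 steps: (0.0000, 1.0000, 0.0000, 0.0000)
After 1 step: (0.2200, 0.2200, 0.2000, 0.3600)
After 2 steps: (0.2586, 0.2058, 0.2280, 0.3076)
After 3 steps: (0.2548, 0.2089, 0.2336, 0.3027)
P(in position 1 after 3 steps) = 0.2548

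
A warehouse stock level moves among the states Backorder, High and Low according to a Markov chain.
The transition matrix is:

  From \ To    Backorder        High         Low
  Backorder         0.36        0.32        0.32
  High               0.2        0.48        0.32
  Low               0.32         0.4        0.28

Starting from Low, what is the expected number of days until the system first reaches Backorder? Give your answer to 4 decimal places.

3.7338

Let t(s) be the expected number of days to first reach Backorder from state s, with t(Backorder) = 0. Conditioning on the first day:
t(High) = 1 + 0.48·t(High) + 0.32·t(Low)
t(Low) = 1 + 0.4·t(High) + 0.28·t(Low)
Solving: t(High) = 4.2208, t(Low) = 3.7338.
Expected days from Low to Backorder: 3.7338.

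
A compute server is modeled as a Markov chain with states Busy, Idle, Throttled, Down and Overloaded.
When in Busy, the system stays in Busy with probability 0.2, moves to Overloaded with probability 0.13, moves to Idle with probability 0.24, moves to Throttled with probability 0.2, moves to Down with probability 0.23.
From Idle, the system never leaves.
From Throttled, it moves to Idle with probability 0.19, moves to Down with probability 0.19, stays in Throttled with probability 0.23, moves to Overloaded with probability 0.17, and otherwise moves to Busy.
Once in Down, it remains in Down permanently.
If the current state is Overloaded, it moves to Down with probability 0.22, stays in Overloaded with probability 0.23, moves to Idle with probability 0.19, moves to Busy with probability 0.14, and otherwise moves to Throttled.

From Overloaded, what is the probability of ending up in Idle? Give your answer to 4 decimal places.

Let h(s) be the probability of absorption at Idle starting from transient state s. Then h(Idle) = 1 and h(Down) = 0. By first-step analysis:
h(Busy) = 0.2·h(Busy) + 0.24·1 + 0.2·h(Throttled) + 0.23·0 + 0.13·h(Overloaded)
h(Throttled) = 0.22·h(Busy) + 0.19·1 + 0.23·h(Throttled) + 0.19·0 + 0.17·h(Overloaded)
h(Overloaded) = 0.14·h(Busy) + 0.19·1 + 0.22·h(Throttled) + 0.22·0 + 0.23·h(Overloaded)
Solving: h(Busy) = 0.5020, h(Throttled) = 0.4961, h(Overloaded) = 0.4798.
Starting from Overloaded, the probability is 0.4798.

0.4798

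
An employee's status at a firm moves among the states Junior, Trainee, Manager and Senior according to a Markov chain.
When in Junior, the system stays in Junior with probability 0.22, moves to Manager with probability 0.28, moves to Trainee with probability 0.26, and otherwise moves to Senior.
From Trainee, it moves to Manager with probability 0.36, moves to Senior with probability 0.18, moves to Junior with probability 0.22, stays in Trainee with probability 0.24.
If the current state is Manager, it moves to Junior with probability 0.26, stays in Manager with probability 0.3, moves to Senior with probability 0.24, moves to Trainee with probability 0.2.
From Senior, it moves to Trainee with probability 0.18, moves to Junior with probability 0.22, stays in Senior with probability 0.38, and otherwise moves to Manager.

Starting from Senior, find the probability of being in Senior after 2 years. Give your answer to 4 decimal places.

0.2824

Propagate the distribution vector 2 years from Senior.
After 0 years: (0.0000, 0.0000, 0.0000, 1.0000)
After 1 year: (0.2200, 0.1800, 0.2200, 0.3800)
After 2 years: (0.2288, 0.2128, 0.2760, 0.2824)
P(in Senior after 2 years) = 0.2824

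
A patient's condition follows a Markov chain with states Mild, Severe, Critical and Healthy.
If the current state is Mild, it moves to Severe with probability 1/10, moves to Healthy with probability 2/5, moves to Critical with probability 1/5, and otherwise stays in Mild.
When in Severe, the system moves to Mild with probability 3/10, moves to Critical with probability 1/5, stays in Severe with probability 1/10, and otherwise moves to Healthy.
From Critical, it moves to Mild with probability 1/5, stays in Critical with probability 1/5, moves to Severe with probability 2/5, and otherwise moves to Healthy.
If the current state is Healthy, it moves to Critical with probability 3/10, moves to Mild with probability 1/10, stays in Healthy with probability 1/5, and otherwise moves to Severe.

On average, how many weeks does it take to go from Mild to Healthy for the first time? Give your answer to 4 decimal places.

2.7778

Let t(s) be the expected number of weeks to first reach Healthy from state s, with t(Healthy) = 0. Conditioning on the first week:
t(Mild) = 1 + 0.3·t(Mild) + 0.1·t(Severe) + 0.2·t(Critical)
t(Severe) = 1 + 0.3·t(Mild) + 0.1·t(Severe) + 0.2·t(Critical)
t(Critical) = 1 + 0.2·t(Mild) + 0.4·t(Severe) + 0.2·t(Critical)
Solving: t(Mild) = 2.7778, t(Severe) = 2.7778, t(Critical) = 3.3333.
Expected weeks from Mild to Healthy: 2.7778.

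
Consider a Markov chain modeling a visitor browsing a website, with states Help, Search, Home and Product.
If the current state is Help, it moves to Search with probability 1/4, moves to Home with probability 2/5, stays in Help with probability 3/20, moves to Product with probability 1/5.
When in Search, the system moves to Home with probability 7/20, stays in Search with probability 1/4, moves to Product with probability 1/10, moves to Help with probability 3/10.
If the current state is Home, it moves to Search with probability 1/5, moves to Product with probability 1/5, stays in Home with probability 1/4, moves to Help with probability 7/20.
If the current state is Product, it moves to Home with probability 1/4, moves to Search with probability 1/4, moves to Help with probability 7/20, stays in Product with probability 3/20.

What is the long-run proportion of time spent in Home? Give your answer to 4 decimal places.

0.3157

Let the stationary distribution be π with π = πP and π_1 + π_2 + π_3 + π_4 = 1.
π_1 = 0.15·π_1 + 0.3·π_2 + 0.35·π_3 + 0.35·π_4
π_2 = 0.25·π_1 + 0.25·π_2 + 0.2·π_3 + 0.25·π_4
π_3 = 0.4·π_1 + 0.35·π_2 + 0.25·π_3 + 0.25·π_4
Solving with the normalization constraint gives π = (0.2819, 0.2342, 0.3157, 0.1682).
So the stationary probability of Home is 0.3157.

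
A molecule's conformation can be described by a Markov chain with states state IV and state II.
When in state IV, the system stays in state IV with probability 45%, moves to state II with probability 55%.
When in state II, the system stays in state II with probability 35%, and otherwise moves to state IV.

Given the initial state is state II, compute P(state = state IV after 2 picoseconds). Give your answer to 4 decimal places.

0.5200

Sum over the intermediate state after 1 picosecond:
P = P(state II→state IV)·P(state IV→state IV) + P(state II→state II)·P(state II→state IV)
  = 0.65×0.45 + 0.35×0.65
  = 0.2925 + 0.2275 = 0.5200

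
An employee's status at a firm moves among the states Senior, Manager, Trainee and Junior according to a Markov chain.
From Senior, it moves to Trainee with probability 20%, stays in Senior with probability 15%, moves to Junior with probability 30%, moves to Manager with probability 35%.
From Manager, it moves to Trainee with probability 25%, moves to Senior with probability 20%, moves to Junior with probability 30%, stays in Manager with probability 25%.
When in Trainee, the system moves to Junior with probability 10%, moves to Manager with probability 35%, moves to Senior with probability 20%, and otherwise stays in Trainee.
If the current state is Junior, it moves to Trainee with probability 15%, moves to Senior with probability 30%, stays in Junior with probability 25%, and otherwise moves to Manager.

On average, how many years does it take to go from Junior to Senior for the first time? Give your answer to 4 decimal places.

Let t(s) be the expected number of years to first reach Senior from state s, with t(Senior) = 0. Conditioning on the first year:
t(Manager) = 1 + 0.25·t(Manager) + 0.25·t(Trainee) + 0.3·t(Junior)
t(Trainee) = 1 + 0.35·t(Manager) + 0.35·t(Trainee) + 0.1·t(Junior)
t(Junior) = 1 + 0.3·t(Manager) + 0.15·t(Trainee) + 0.25·t(Junior)
Solving: t(Manager) = 4.4686, t(Trainee) = 4.5652, t(Junior) = 4.0338.
Expected years from Junior to Senior: 4.0338.

4.0338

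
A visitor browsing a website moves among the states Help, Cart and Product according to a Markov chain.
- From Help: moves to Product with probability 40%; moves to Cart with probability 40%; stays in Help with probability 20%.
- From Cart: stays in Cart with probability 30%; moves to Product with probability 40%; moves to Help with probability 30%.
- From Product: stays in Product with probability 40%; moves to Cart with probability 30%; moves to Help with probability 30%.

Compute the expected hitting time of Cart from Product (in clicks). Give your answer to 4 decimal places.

Let t(s) be the expected number of clicks to first reach Cart from state s, with t(Cart) = 0. Conditioning on the first click:
t(Help) = 1 + 0.2·t(Help) + 0.4·t(Product)
t(Product) = 1 + 0.3·t(Help) + 0.4·t(Product)
Solving: t(Help) = 2.7778, t(Product) = 3.0556.
Expected clicks from Product to Cart: 3.0556.

3.0556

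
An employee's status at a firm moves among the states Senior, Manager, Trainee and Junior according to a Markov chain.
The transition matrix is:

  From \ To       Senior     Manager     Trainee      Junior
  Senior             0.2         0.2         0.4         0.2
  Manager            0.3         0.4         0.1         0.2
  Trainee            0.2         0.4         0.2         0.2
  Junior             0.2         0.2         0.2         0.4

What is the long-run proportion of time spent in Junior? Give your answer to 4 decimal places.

0.2500

Let the stationary distribution be π with π = πP and π_1 + π_2 + π_3 + π_4 = 1.
π_1 = 0.2·π_1 + 0.3·π_2 + 0.2·π_3 + 0.2·π_4
π_2 = 0.2·π_1 + 0.4·π_2 + 0.4·π_3 + 0.2·π_4
π_3 = 0.4·π_1 + 0.1·π_2 + 0.2·π_3 + 0.2·π_4
Solving with the normalization constraint gives π = (0.2304, 0.3039, 0.2157, 0.2500).
So the stationary probability of Junior is 0.2500.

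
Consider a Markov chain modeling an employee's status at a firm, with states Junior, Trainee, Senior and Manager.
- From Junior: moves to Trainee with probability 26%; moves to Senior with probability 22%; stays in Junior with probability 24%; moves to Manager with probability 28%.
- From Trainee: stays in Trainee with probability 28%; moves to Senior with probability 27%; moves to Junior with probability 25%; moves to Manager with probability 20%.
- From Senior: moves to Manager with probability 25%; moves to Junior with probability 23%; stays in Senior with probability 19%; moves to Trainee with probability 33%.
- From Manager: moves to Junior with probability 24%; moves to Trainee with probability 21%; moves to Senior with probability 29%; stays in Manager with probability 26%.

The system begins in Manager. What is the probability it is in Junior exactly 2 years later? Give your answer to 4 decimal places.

Propagate the distribution vector 2 years from Manager.
After 0 years: (0.0000, 0.0000, 0.0000, 1.0000)
After 1 year: (0.2400, 0.2100, 0.2900, 0.2600)
After 2 years: (0.2392, 0.2715, 0.2400, 0.2493)
P(in Junior after 2 years) = 0.2392

0.2392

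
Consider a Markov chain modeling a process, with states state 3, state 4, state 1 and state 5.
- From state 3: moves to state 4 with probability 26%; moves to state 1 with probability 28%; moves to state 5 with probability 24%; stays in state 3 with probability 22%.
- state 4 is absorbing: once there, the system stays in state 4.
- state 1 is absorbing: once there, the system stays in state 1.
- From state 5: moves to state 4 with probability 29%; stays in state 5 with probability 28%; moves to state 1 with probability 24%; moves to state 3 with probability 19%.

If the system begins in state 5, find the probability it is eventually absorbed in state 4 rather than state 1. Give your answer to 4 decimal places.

0.5341

Let h(s) be the probability of absorption at state 4 starting from transient state s. Then h(state 4) = 1 and h(state 1) = 0. By first-step analysis:
h(state 3) = 0.22·h(state 3) + 0.26·1 + 0.28·0 + 0.24·h(state 5)
h(state 5) = 0.19·h(state 3) + 0.29·1 + 0.24·0 + 0.28·h(state 5)
Solving: h(state 3) = 0.4977, h(state 5) = 0.5341.
Starting from state 5, the probability is 0.5341.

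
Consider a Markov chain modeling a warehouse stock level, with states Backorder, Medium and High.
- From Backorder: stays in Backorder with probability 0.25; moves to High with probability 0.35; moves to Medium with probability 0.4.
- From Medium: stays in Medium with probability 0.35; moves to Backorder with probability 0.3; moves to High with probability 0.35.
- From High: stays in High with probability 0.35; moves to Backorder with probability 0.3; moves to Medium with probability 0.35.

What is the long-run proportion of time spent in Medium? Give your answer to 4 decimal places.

Let the stationary distribution be π with π = πP and π_1 + π_2 + π_3 = 1.
π_1 = 0.25·π_1 + 0.3·π_2 + 0.3·π_3
π_2 = 0.4·π_1 + 0.35·π_2 + 0.35·π_3
Solving with the normalization constraint gives π = (0.2857, 0.3643, 0.3500).
So the stationary probability of Medium is 0.3643.

0.3643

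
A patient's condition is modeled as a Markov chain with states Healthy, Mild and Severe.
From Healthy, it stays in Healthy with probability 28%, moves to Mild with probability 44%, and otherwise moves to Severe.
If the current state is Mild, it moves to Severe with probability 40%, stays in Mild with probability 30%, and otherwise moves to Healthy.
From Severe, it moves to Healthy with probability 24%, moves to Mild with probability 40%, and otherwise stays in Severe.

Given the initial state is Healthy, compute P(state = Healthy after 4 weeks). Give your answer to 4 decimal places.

Propagate the distribution vector 4 weeks from Healthy.
After 0 weeks: (1.0000, 0.0000, 0.0000)
After 1 week: (0.2800, 0.4400, 0.2800)
After 2 weeks: (0.2776, 0.3672, 0.3552)
After 3 weeks: (0.2731, 0.3744, 0.3525)
After 4 weeks: (0.2734, 0.3735, 0.3531)
P(in Healthy after 4 weeks) = 0.2734

0.2734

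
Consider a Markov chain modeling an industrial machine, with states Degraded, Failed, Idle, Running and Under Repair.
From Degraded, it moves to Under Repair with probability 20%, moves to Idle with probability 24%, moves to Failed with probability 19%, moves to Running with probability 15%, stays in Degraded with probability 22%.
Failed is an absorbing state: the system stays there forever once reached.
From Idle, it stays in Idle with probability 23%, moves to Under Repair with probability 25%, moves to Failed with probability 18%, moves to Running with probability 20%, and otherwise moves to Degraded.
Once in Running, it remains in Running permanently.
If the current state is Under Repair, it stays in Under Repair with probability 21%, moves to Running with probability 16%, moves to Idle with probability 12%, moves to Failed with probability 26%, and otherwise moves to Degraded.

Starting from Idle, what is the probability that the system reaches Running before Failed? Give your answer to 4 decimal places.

Let h(s) be the probability of absorption at Running starting from transient state s. Then h(Running) = 1 and h(Failed) = 0. By first-step analysis:
h(Degraded) = 0.22·h(Degraded) + 0.19·0 + 0.24·h(Idle) + 0.15·1 + 0.2·h(Under Repair)
h(Idle) = 0.14·h(Degraded) + 0.18·0 + 0.23·h(Idle) + 0.2·1 + 0.25·h(Under Repair)
h(Under Repair) = 0.25·h(Degraded) + 0.26·0 + 0.12·h(Idle) + 0.16·1 + 0.21·h(Under Repair)
Solving: h(Degraded) = 0.4452, h(Idle) = 0.4757, h(Under Repair) = 0.4157.
Starting from Idle, the probability is 0.4757.

0.4757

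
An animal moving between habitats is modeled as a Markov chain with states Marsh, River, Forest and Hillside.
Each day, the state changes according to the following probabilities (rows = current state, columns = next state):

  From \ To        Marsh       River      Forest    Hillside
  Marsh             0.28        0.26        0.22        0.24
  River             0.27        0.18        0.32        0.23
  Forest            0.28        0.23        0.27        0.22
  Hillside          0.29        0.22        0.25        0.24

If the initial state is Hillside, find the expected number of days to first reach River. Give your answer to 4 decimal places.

Let t(s) be the expected number of days to first reach River from state s, with t(River) = 0. Conditioning on the first day:
t(Marsh) = 1 + 0.28·t(Marsh) + 0.22·t(Forest) + 0.24·t(Hillside)
t(Forest) = 1 + 0.28·t(Marsh) + 0.27·t(Forest) + 0.22·t(Hillside)
t(Hillside) = 1 + 0.29·t(Marsh) + 0.25·t(Forest) + 0.24·t(Hillside)
Solving: t(Marsh) = 4.1081, t(Forest) = 4.2343, t(Hillside) = 4.2762.
Expected days from Hillside to River: 4.2762.

4.2762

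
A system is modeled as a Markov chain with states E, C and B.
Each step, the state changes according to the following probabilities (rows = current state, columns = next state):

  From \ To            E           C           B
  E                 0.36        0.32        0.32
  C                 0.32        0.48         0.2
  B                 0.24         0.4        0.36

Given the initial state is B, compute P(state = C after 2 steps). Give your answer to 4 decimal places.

0.4128

Sum over the intermediate state after 1 step:
P = P(B→E)·P(E→C) + P(B→C)·P(C→C) + P(B→B)·P(B→C)
  = 0.24×0.32 + 0.4×0.48 + 0.36×0.4
  = 0.0768 + 0.1920 + 0.1440 = 0.4128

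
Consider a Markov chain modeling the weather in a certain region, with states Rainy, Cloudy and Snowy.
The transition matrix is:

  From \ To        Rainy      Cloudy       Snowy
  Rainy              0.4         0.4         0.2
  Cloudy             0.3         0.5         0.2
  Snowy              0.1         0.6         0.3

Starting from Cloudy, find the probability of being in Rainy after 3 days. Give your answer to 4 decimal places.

Propagate the distribution vector 3 days from Cloudy.
After 0 days: (0.0000, 1.0000, 0.0000)
After 1 day: (0.3000, 0.5000, 0.2000)
After 2 days: (0.2900, 0.4900, 0.2200)
After 3 days: (0.2850, 0.4930, 0.2220)
P(in Rainy after 3 days) = 0.2850

0.2850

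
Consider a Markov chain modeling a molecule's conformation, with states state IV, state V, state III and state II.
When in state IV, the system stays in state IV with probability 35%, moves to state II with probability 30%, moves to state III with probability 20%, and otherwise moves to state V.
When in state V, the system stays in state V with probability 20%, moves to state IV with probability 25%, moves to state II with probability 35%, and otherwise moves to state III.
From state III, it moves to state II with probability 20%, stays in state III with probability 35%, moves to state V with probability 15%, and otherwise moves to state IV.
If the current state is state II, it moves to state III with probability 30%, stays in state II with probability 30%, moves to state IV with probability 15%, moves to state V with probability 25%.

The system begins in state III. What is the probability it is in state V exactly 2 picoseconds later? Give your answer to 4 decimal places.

0.1775

Propagate the distribution vector 2 picoseconds from state III.
After 0 picoseconds: (0.0000, 0.0000, 1.0000, 0.0000)
After 1 picosecond: (0.3000, 0.1500, 0.3500, 0.2000)
After 2 picoseconds: (0.2775, 0.1775, 0.2725, 0.2725)
P(in state V after 2 picoseconds) = 0.1775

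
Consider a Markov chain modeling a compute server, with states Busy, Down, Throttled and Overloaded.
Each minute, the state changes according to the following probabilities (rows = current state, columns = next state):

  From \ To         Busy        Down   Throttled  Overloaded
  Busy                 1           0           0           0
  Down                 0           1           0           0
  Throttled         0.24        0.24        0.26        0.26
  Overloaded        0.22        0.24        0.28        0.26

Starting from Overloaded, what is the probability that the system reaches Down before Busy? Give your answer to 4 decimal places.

Let h(s) be the probability of absorption at Down starting from transient state s. Then h(Down) = 1 and h(Busy) = 0. By first-step analysis:
h(Throttled) = 0.24·0 + 0.24·1 + 0.26·h(Throttled) + 0.26·h(Overloaded)
h(Overloaded) = 0.22·0 + 0.24·1 + 0.28·h(Throttled) + 0.26·h(Overloaded)
Solving: h(Throttled) = 0.5055, h(Overloaded) = 0.5156.
Starting from Overloaded, the probability is 0.5156.

0.5156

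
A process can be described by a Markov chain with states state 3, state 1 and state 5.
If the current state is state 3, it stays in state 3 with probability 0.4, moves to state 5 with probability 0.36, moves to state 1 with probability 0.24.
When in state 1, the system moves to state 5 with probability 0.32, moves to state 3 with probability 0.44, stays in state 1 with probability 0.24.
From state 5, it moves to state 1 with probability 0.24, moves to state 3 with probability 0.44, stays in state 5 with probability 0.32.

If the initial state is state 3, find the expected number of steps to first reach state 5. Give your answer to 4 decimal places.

Let t(s) be the expected number of steps to first reach state 5 from state s, with t(state 5) = 0. Conditioning on the first step:
t(state 3) = 1 + 0.4·t(state 3) + 0.24·t(state 1)
t(state 1) = 1 + 0.44·t(state 3) + 0.24·t(state 1)
Solving: t(state 3) = 2.8539, t(state 1) = 2.9680.
Expected steps from state 3 to state 5: 2.8539.

2.8539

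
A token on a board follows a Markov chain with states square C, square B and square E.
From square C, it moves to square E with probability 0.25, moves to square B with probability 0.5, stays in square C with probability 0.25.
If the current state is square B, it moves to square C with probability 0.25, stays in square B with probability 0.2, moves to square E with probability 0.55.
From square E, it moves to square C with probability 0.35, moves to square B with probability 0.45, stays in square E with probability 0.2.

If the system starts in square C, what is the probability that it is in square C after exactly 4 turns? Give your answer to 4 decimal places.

Propagate the distribution vector 4 turns from square C.
After 0 turns: (1.0000, 0.0000, 0.0000)
After 1 turn: (0.2500, 0.5000, 0.2500)
After 2 turns: (0.2750, 0.3375, 0.3875)
After 3 turns: (0.2888, 0.3794, 0.3319)
After 4 turns: (0.2832, 0.3696, 0.3472)
P(in square C after 4 turns) = 0.2832

0.2832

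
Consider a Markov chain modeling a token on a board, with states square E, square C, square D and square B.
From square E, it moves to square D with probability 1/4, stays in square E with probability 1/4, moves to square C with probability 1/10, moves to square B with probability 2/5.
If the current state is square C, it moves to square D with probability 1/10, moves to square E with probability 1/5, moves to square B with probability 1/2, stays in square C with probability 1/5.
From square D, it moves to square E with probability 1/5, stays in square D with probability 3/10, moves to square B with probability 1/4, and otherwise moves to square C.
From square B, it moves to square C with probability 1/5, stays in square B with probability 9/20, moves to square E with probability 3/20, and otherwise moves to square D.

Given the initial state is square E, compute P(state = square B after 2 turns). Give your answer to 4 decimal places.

0.3925

Propagate the distribution vector 2 turns from square E.
After 0 turns: (1.0000, 0.0000, 0.0000, 0.0000)
After 1 turn: (0.2500, 0.1000, 0.2500, 0.4000)
After 2 turns: (0.1925, 0.1875, 0.2275, 0.3925)
P(in square B after 2 turns) = 0.3925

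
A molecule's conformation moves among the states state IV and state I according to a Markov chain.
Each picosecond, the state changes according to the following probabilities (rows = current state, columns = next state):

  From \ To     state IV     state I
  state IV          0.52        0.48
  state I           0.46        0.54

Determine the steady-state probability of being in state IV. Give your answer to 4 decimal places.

Let the stationary distribution be π with π = πP and π_1 + π_2 = 1.
π_1 = 0.52·π_1 + 0.46·π_2
Solving with the normalization constraint gives π = (0.4894, 0.5106).
So the stationary probability of state IV is 0.4894.

0.4894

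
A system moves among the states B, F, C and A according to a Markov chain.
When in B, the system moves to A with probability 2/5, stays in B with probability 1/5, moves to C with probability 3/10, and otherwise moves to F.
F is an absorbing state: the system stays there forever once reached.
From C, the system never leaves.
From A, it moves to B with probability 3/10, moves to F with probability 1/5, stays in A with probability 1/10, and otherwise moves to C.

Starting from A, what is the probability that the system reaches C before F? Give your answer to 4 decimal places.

Let h(s) be the probability of absorption at C starting from transient state s. Then h(C) = 1 and h(F) = 0. By first-step analysis:
h(B) = 0.2·h(B) + 0.1·0 + 0.3·1 + 0.4·h(A)
h(A) = 0.3·h(B) + 0.2·0 + 0.4·1 + 0.1·h(A)
Solving: h(B) = 0.7167, h(A) = 0.6833.
Starting from A, the probability is 0.6833.

0.6833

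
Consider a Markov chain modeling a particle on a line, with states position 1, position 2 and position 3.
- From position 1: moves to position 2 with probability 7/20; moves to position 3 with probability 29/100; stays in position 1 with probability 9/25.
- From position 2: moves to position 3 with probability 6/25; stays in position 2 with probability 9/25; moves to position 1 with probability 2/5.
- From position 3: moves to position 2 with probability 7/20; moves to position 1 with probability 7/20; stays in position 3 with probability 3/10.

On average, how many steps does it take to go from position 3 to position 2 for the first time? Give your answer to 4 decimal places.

Let t(s) be the expected number of steps to first reach position 2 from state s, with t(position 2) = 0. Conditioning on the first step:
t(position 1) = 1 + 0.36·t(position 1) + 0.29·t(position 3)
t(position 3) = 1 + 0.35·t(position 1) + 0.3·t(position 3)
Solving: t(position 1) = 2.8571, t(position 3) = 2.8571.
Expected steps from position 3 to position 2: 2.8571.

2.8571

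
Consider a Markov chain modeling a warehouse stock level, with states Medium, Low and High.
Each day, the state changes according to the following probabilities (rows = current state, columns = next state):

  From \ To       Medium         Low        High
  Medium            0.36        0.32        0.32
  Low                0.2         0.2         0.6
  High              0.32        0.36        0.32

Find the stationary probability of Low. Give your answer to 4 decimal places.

0.3001

Let the stationary distribution be π with π = πP and π_1 + π_2 + π_3 = 1.
π_1 = 0.36·π_1 + 0.2·π_2 + 0.32·π_3
π_2 = 0.32·π_1 + 0.2·π_2 + 0.36·π_3
Solving with the normalization constraint gives π = (0.2958, 0.3001, 0.4040).
So the stationary probability of Low is 0.3001.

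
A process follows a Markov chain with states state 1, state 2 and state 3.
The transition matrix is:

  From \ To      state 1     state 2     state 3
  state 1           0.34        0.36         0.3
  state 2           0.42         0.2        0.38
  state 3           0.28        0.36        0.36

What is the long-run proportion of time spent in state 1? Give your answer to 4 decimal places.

0.3441

Let the stationary distribution be π with π = πP and π_1 + π_2 + π_3 = 1.
π_1 = 0.34·π_1 + 0.42·π_2 + 0.28·π_3
π_2 = 0.36·π_1 + 0.2·π_2 + 0.36·π_3
Solving with the normalization constraint gives π = (0.3441, 0.3103, 0.3456).
So the stationary probability of state 1 is 0.3441.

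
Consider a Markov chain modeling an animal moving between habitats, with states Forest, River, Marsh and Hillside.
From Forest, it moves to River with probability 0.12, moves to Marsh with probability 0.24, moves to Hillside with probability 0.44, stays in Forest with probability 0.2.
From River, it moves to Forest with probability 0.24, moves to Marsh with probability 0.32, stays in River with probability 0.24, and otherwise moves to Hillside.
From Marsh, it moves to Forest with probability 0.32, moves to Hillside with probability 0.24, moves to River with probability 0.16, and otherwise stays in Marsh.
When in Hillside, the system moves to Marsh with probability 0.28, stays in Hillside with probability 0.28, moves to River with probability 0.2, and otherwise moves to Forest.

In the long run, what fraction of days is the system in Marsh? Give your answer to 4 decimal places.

0.2769

Let the stationary distribution be π with π = πP and π_1 + π_2 + π_3 + π_4 = 1.
π_1 = 0.2·π_1 + 0.24·π_2 + 0.32·π_3 + 0.24·π_4
π_2 = 0.12·π_1 + 0.24·π_2 + 0.16·π_3 + 0.2·π_4
π_3 = 0.24·π_1 + 0.32·π_2 + 0.28·π_3 + 0.28·π_4
Solving with the normalization constraint gives π = (0.2521, 0.1758, 0.2769, 0.2952).
So the stationary probability of Marsh is 0.2769.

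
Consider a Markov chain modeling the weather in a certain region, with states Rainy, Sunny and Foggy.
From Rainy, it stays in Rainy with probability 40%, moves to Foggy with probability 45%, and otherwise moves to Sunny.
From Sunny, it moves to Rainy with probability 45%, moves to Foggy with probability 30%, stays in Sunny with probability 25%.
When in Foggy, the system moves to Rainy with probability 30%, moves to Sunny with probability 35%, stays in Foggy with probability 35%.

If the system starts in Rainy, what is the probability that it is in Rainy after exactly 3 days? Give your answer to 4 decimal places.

0.3745

Propagate the distribution vector 3 days from Rainy.
After 0 days: (1.0000, 0.0000, 0.0000)
After 1 day: (0.4000, 0.1500, 0.4500)
After 2 days: (0.3625, 0.2550, 0.3825)
After 3 days: (0.3745, 0.2520, 0.3735)
P(in Rainy after 3 days) = 0.3745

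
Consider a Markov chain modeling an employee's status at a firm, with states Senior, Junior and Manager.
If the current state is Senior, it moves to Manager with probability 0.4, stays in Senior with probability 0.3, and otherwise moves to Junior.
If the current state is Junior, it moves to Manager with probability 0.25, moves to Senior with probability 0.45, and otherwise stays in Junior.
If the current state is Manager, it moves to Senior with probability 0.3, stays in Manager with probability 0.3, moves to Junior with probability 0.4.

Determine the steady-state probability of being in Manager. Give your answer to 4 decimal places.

Let the stationary distribution be π with π = πP and π_1 + π_2 + π_3 = 1.
π_1 = 0.3·π_1 + 0.45·π_2 + 0.3·π_3
π_2 = 0.3·π_1 + 0.3·π_2 + 0.4·π_3
Solving with the normalization constraint gives π = (0.3498, 0.3318, 0.3184).
So the stationary probability of Manager is 0.3184.

0.3184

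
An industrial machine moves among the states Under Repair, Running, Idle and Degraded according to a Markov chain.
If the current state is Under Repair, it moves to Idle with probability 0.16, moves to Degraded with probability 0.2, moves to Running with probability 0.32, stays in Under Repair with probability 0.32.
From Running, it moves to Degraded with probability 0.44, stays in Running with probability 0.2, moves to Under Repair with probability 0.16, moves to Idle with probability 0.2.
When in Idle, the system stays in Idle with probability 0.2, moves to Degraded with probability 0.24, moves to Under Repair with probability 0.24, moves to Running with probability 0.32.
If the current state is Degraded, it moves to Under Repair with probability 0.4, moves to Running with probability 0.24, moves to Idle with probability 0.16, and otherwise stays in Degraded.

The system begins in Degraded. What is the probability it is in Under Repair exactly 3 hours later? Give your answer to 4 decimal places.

Propagate the distribution vector 3 hours from Degraded.
After 0 hours: (0.0000, 0.0000, 0.0000, 1.0000)
After 1 hour: (0.4000, 0.2400, 0.1600, 0.2000)
After 2 hours: (0.2848, 0.2752, 0.1760, 0.2640)
After 3 hours: (0.2830, 0.2659, 0.1780, 0.2731)
P(in Under Repair after 3 hours) = 0.2830

0.2830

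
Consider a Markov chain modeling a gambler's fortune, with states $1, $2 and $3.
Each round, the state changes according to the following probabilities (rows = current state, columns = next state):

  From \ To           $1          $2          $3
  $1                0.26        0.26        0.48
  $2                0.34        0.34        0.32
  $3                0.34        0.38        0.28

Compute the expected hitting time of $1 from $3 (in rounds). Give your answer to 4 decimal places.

Let t(s) be the expected number of rounds to first reach $1 from state s, with t($1) = 0. Conditioning on the first round:
t($2) = 1 + 0.34·t($2) + 0.32·t($3)
t($3) = 1 + 0.38·t($2) + 0.28·t($3)
Solving: t($2) = 2.9412, t($3) = 2.9412.
Expected rounds from $3 to $1: 2.9412.

2.9412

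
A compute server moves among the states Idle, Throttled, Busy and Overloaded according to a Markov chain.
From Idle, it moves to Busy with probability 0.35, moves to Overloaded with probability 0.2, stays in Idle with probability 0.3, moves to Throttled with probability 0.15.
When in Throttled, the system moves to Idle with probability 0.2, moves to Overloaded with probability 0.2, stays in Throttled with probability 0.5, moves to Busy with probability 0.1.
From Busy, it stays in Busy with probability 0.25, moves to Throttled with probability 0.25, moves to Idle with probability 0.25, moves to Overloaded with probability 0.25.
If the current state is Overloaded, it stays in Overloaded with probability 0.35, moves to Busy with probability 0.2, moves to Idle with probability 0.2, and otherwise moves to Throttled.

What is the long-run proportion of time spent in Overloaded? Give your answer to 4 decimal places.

0.2480

Let the stationary distribution be π with π = πP and π_1 + π_2 + π_3 + π_4 = 1.
π_1 = 0.3·π_1 + 0.2·π_2 + 0.25·π_3 + 0.2·π_4
π_2 = 0.15·π_1 + 0.5·π_2 + 0.25·π_3 + 0.25·π_4
π_3 = 0.35·π_1 + 0.1·π_2 + 0.25·π_3 + 0.2·π_4
Solving with the normalization constraint gives π = (0.2342, 0.3021, 0.2157, 0.2480).
So the stationary probability of Overloaded is 0.2480.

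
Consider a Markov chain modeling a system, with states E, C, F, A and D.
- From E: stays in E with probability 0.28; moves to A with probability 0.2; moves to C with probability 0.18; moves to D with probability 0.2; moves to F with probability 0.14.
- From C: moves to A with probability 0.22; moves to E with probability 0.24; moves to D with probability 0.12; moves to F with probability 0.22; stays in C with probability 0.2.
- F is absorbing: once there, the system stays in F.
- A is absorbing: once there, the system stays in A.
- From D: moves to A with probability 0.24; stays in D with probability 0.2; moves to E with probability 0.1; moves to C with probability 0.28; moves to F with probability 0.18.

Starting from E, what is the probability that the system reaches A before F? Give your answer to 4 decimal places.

Let h(s) be the probability of absorption at A starting from transient state s. Then h(A) = 1 and h(F) = 0. By first-step analysis:
h(E) = 0.28·h(E) + 0.18·h(C) + 0.14·0 + 0.2·1 + 0.2·h(D)
h(C) = 0.24·h(E) + 0.2·h(C) + 0.22·0 + 0.22·1 + 0.12·h(D)
h(D) = 0.1·h(E) + 0.28·h(C) + 0.18·0 + 0.24·1 + 0.2·h(D)
Solving: h(E) = 0.5638, h(C) = 0.5274, h(D) = 0.5551.
Starting from E, the probability is 0.5638.

0.5638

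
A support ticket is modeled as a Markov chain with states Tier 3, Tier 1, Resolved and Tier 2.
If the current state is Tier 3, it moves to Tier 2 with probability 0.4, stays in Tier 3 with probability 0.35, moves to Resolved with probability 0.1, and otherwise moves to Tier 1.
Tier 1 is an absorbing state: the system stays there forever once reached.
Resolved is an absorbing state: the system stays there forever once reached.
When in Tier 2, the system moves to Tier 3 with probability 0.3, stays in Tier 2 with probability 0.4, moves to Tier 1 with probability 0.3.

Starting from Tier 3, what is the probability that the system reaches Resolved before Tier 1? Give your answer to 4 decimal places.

0.2222

Let h(s) be the probability of absorption at Resolved starting from transient state s. Then h(Resolved) = 1 and h(Tier 1) = 0. By first-step analysis:
h(Tier 3) = 0.35·h(Tier 3) + 0.15·0 + 0.1·1 + 0.4·h(Tier 2)
h(Tier 2) = 0.3·h(Tier 3) + 0.3·0 + 0.4·h(Tier 2)
Solving: h(Tier 3) = 0.2222, h(Tier 2) = 0.1111.
Starting from Tier 3, the probability is 0.2222.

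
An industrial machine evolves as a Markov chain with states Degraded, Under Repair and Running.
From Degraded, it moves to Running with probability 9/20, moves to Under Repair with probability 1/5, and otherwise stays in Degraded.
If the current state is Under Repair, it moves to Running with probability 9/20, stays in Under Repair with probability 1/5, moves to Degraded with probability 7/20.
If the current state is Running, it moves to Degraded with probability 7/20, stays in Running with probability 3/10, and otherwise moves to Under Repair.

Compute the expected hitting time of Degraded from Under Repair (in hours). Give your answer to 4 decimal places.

2.8571

Let t(s) be the expected number of hours to first reach Degraded from state s, with t(Degraded) = 0. Conditioning on the first hour:
t(Under Repair) = 1 + 0.2·t(Under Repair) + 0.45·t(Running)
t(Running) = 1 + 0.35·t(Under Repair) + 0.3·t(Running)
Solving: t(Under Repair) = 2.8571, t(Running) = 2.8571.
Expected hours from Under Repair to Degraded: 2.8571.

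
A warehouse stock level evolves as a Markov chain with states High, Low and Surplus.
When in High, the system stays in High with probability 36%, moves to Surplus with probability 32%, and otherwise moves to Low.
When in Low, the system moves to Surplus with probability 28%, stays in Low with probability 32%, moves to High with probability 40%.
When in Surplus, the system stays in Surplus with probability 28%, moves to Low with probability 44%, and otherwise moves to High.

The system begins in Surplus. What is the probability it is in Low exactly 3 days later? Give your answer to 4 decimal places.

Propagate the distribution vector 3 days from Surplus.
After 0 days: (0.0000, 0.0000, 1.0000)
After 1 day: (0.2800, 0.4400, 0.2800)
After 2 days: (0.3552, 0.3536, 0.2912)
After 3 days: (0.3508, 0.3549, 0.2942)
P(in Low after 3 days) = 0.3549

0.3549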